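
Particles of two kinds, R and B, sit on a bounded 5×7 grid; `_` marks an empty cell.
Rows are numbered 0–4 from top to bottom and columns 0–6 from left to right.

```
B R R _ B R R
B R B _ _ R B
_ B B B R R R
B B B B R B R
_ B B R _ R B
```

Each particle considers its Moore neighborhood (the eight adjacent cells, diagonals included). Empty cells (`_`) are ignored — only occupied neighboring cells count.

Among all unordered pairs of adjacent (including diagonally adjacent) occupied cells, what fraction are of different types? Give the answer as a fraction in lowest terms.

Scan each occupied cell's neighbors to the right and below (and the two forward diagonals) so each pair is counted once.
Row 0: B(0,0)–R(0,1)≠ B(0,0)–B(1,0)= B(0,0)–R(1,1)≠ R(0,1)–R(0,2)= R(0,1)–R(1,1)= R(0,1)–B(1,2)≠ R(0,1)–B(1,0)≠ R(0,2)–B(1,2)≠ R(0,2)–R(1,1)= B(0,4)–R(0,5)≠ B(0,4)–R(1,5)≠ R(0,5)–R(0,6)= R(0,5)–R(1,5)= R(0,5)–B(1,6)≠ R(0,6)–B(1,6)≠ R(0,6)–R(1,5)=  → 9/16 unlike.
Row 1: B(1,0)–R(1,1)≠ B(1,0)–B(2,1)= R(1,1)–B(1,2)≠ R(1,1)–B(2,1)≠ R(1,1)–B(2,2)≠ B(1,2)–B(2,2)= B(1,2)–B(2,3)= B(1,2)–B(2,1)= R(1,5)–B(1,6)≠ R(1,5)–R(2,5)= R(1,5)–R(2,6)= R(1,5)–R(2,4)= B(1,6)–R(2,6)≠ B(1,6)–R(2,5)≠  → 7/14 unlike.
Row 2: B(2,1)–B(2,2)= B(2,1)–B(3,1)= B(2,1)–B(3,2)= B(2,1)–B(3,0)= B(2,2)–B(2,3)= B(2,2)–B(3,2)= B(2,2)–B(3,3)= B(2,2)–B(3,1)= B(2,3)–R(2,4)≠ B(2,3)–B(3,3)= B(2,3)–R(3,4)≠ B(2,3)–B(3,2)= R(2,4)–R(2,5)= R(2,4)–R(3,4)= R(2,4)–B(3,5)≠ R(2,4)–B(3,3)≠ R(2,5)–R(2,6)= R(2,5)–B(3,5)≠ R(2,5)–R(3,6)= R(2,5)–R(3,4)= R(2,6)–R(3,6)= R(2,6)–B(3,5)≠  → 6/22 unlike.
Row 3: B(3,0)–B(3,1)= B(3,0)–B(4,1)= B(3,1)–B(3,2)= B(3,1)–B(4,1)= B(3,1)–B(4,2)= B(3,2)–B(3,3)= B(3,2)–B(4,2)= B(3,2)–R(4,3)≠ B(3,2)–B(4,1)= B(3,3)–R(3,4)≠ B(3,3)–R(4,3)≠ B(3,3)–B(4,2)= R(3,4)–B(3,5)≠ R(3,4)–R(4,5)= R(3,4)–R(4,3)= B(3,5)–R(3,6)≠ B(3,5)–R(4,5)≠ B(3,5)–B(4,6)= R(3,6)–B(4,6)≠ R(3,6)–R(4,5)=  → 7/20 unlike.
Row 4: B(4,1)–B(4,2)= B(4,2)–R(4,3)≠ R(4,5)–B(4,6)≠  → 2/3 unlike.
Total adjacent occupied pairs: 75; unlike-type pairs: 31.
31/75 is already in lowest terms.

31/75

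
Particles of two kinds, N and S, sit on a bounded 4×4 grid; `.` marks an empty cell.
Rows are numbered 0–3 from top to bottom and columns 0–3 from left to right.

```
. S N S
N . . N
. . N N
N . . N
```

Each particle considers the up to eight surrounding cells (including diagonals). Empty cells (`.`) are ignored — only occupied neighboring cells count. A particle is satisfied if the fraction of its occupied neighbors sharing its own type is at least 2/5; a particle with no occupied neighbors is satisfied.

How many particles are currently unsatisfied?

Row 0: (0,1)S 0/2 unhappy · (0,2)N 1/3 unhappy · (0,3)S 0/2 unhappy
Row 1: (1,0)N 0/1 unhappy · (1,3)N 3/4 ok
Row 2: (2,2)N 3/3 ok · (2,3)N 3/3 ok
Row 3: (3,0)N 0/0 ok · (3,3)N 2/2 ok
Unsatisfied: (0,1), (0,2), (0,3), (1,0) — 4 in total.

4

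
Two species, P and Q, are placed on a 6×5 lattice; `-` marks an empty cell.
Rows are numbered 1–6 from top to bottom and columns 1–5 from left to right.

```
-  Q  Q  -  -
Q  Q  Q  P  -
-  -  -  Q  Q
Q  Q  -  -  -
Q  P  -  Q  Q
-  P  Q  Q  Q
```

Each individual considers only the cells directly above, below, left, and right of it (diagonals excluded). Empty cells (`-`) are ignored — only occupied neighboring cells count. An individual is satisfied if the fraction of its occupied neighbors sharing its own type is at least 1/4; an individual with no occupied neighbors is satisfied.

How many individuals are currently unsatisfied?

(1,2)Q 2/2 ok
(1,3)Q 2/2 ok
(2,1)Q 1/1 ok
(2,2)Q 3/3 ok
(2,3)Q 2/3 ok
(2,4)P 0/2 unhappy
(3,4)Q 1/2 ok
(3,5)Q 1/1 ok
(4,1)Q 2/2 ok
(4,2)Q 1/2 ok
(5,1)Q 1/2 ok
(5,2)P 1/3 ok
(5,4)Q 2/2 ok
(5,5)Q 2/2 ok
(6,2)P 1/2 ok
(6,3)Q 1/2 ok
(6,4)Q 3/3 ok
(6,5)Q 2/2 ok
Unsatisfied: (2,4) — 1 in total.

1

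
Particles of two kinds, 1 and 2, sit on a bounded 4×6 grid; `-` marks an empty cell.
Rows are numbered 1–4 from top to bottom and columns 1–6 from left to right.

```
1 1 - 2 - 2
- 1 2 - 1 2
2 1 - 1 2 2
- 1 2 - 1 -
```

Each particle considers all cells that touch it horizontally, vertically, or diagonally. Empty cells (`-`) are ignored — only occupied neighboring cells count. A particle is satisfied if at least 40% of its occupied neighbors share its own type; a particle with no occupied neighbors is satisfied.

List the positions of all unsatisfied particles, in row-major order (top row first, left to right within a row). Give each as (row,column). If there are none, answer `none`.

(2,3), (2,5), (3,1), (4,2), (4,3), (4,5)

Row 1: (1,1)1 2/2 ok · (1,2)1 2/3 ok · (1,4)2 1/2 ok · (1,6)2 1/2 ok
Row 2: (2,2)1 3/5 ok · (2,3)2 1/5 unhappy · (2,5)1 1/6 unhappy · (2,6)2 3/4 ok
Row 3: (3,1)2 0/3 unhappy · (3,2)1 2/5 ok · (3,4)1 2/5 ok · (3,5)2 2/5 ok · (3,6)2 2/4 ok
Row 4: (4,2)1 1/3 unhappy · (4,3)2 0/3 unhappy · (4,5)1 1/3 unhappy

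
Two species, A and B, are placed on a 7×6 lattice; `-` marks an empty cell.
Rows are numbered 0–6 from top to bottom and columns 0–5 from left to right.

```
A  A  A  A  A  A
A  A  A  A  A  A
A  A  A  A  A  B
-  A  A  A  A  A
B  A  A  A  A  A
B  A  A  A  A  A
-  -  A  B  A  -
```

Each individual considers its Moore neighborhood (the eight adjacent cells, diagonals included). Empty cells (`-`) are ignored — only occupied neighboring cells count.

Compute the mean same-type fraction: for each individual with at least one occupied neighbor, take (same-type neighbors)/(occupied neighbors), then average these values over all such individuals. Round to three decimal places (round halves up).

0.846

Row 0: (0,0)A 3/3 · (0,1)A 5/5 · (0,2)A 5/5 · (0,3)A 5/5 · (0,4)A 5/5 · (0,5)A 3/3
Row 1: (1,0)A 5/5 · (1,1)A 8/8 · (1,2)A 8/8 · (1,3)A 8/8 · (1,4)A 7/8 · (1,5)A 4/5
Row 2: (2,0)A 4/4 · (2,1)A 7/7 · (2,2)A 8/8 · (2,3)A 8/8 · (2,4)A 7/8 · (2,5)B 0/5
Row 3: (3,1)A 6/7 · (3,2)A 8/8 · (3,3)A 8/8 · (3,4)A 7/8 · (3,5)A 4/5
Row 4: (4,0)B 1/4 · (4,1)A 5/7 · (4,2)A 8/8 · (4,3)A 8/8 · (4,4)A 8/8 · (4,5)A 5/5
Row 5: (5,0)B 1/3 · (5,1)A 4/6 · (5,2)A 6/7 · (5,3)A 7/8 · (5,4)A 6/7 · (5,5)A 4/4
Row 6: (6,2)A 3/4 · (6,3)B 0/5 · (6,4)A 3/4
Sum over 38 individuals: 3/3 + 5/5 + 5/5 + 5/5 + 5/5 + 3/3 + 5/5 + 8/8 + 8/8 + 8/8 + 7/8 + 4/5 + 4/4 + 7/7 + 8/8 + 8/8 + 7/8 + 0/5 + 6/7 + 8/8 + 8/8 + 7/8 + 4/5 + 1/4 + 5/7 + 8/8 + 8/8 + 8/8 + 5/5 + 1/3 + 4/6 + 6/7 + 7/8 + 6/7 + 4/4 + 3/4 + 0/5 + 3/4 = 4499/140; mean = 4499/140 ÷ 38 = 4499/5320 = 0.845676… → 0.846.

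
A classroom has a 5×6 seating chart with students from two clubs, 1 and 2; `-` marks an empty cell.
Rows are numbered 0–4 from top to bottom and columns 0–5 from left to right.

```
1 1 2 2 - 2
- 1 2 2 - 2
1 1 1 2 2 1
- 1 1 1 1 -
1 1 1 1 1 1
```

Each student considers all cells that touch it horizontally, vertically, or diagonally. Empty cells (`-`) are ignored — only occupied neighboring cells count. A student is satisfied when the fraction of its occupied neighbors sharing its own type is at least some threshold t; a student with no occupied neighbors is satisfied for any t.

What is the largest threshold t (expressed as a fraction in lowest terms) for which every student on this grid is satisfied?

1/3

Row 0: (0,0)1 2/2 · (0,1)1 2/4 · (0,2)2 3/5 · (0,3)2 3/3 · (0,5)2 1/1
Row 1: (1,1)1 5/7 · (1,2)2 4/8 · (1,3)2 5/6 · (1,5)2 2/3
Row 2: (2,0)1 3/3 · (2,1)1 5/6 · (2,2)1 5/8 · (2,3)2 3/7 · (2,4)2 3/6 · (2,5)1 1/3
Row 3: (3,1)1 7/7 · (3,2)1 7/8 · (3,3)1 6/8 · (3,4)1 5/7
Row 4: (4,0)1 2/2 · (4,1)1 4/4 · (4,2)1 5/5 · (4,3)1 5/5 · (4,4)1 4/4 · (4,5)1 2/2
The smallest same-type fraction is 1/3 at (2,5), which reduces to 1/3. Any threshold above that leaves this student unsatisfied.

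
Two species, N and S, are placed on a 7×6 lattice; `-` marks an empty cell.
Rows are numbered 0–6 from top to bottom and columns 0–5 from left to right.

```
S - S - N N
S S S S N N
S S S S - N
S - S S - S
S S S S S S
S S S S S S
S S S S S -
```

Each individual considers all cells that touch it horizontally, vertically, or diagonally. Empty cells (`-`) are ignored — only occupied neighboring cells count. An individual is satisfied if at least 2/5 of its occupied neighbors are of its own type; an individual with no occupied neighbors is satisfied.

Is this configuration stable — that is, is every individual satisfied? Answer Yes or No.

Row 0: (0,0)S 2/2 ✓ · (0,2)S 3/3 ✓ · (0,4)N 3/4 ✓ · (0,5)N 3/3 ✓
Row 1: (1,0)S 4/4 ✓ · (1,1)S 7/7 ✓ · (1,2)S 6/6 ✓ · (1,3)S 4/6 ✓ · (1,4)N 4/6 ✓ · (1,5)N 4/4 ✓
Row 2: (2,0)S 4/4 ✓ · (2,1)S 7/7 ✓ · (2,2)S 7/7 ✓ · (2,3)S 5/6 ✓ · (2,5)N 2/3 ✓
Row 3: (3,0)S 4/4 ✓ · (3,2)S 7/7 ✓ · (3,3)S 6/6 ✓ · (3,5)S 2/3 ✓
Row 4: (4,0)S 4/4 ✓ · (4,1)S 7/7 ✓ · (4,2)S 7/7 ✓ · (4,3)S 7/7 ✓ · (4,4)S 7/7 ✓ · (4,5)S 4/4 ✓
Row 5: (5,0)S 5/5 ✓ · (5,1)S 8/8 ✓ · (5,2)S 8/8 ✓ · (5,3)S 8/8 ✓ · (5,4)S 7/7 ✓ · (5,5)S 4/4 ✓
Row 6: (6,0)S 3/3 ✓ · (6,1)S 5/5 ✓ · (6,2)S 5/5 ✓ · (6,3)S 5/5 ✓ · (6,4)S 4/4 ✓
All meet the threshold, so the configuration is stable.

Yes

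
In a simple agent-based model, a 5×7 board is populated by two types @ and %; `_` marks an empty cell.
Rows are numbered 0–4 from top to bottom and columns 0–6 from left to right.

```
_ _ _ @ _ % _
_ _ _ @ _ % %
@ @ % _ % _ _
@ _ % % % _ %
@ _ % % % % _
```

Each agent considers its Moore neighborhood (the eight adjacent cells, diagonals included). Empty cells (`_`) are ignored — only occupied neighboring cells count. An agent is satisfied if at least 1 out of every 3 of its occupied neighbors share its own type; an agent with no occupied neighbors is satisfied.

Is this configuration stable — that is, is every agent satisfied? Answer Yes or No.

Yes

Row 0: (0,3)@ 1/1 ✓ · (0,5)% 2/2 ✓
Row 1: (1,3)@ 1/3 ✓ · (1,5)% 3/3 ✓ · (1,6)% 2/2 ✓
Row 2: (2,0)@ 2/2 ✓ · (2,1)@ 2/4 ✓ · (2,2)% 2/4 ✓ · (2,4)% 3/4 ✓
Row 3: (3,0)@ 3/3 ✓ · (3,2)% 4/5 ✓ · (3,3)% 7/7 ✓ · (3,4)% 5/5 ✓ · (3,6)% 1/1 ✓
Row 4: (4,0)@ 1/1 ✓ · (4,2)% 3/3 ✓ · (4,3)% 5/5 ✓ · (4,4)% 4/4 ✓ · (4,5)% 3/3 ✓
All meet the threshold, so the configuration is stable.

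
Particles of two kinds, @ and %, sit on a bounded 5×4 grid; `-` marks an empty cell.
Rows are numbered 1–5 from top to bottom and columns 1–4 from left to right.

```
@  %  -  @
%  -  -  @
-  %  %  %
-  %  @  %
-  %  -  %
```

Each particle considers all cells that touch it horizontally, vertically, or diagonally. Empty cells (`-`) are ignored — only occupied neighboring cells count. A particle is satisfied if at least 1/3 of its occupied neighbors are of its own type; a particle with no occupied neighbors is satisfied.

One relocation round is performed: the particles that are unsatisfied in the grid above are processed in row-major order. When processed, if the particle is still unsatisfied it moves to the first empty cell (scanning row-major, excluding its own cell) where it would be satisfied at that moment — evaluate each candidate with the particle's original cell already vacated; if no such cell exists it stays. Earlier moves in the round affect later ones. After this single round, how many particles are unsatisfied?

Initially unsatisfied (in order): (1,1), (4,3).
  (1,1) → (1,3).
  (4,3) → (2,3).
Resulting grid:
- % @ @
% - @ @
- % % %
- % - %
- % - %
All satisfied now.

0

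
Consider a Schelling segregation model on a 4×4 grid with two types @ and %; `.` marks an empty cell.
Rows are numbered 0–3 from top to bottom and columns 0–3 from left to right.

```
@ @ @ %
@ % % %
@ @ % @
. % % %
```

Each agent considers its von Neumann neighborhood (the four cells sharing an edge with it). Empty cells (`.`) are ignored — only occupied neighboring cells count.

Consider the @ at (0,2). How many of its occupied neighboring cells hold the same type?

1

Occupied neighbors of (0,2): (1,2)=%, (0,1)=@, (0,3)=%.
Same type (@): 1 of 3.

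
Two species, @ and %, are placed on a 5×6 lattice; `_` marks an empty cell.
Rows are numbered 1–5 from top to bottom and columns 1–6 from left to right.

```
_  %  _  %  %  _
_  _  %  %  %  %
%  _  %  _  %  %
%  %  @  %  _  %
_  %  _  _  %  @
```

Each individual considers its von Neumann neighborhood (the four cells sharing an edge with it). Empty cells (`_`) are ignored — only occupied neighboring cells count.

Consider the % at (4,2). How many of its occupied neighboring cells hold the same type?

2

Occupied neighbors of (4,2): (5,2)=%, (4,1)=%, (4,3)=@.
Same type (%): 2 of 3.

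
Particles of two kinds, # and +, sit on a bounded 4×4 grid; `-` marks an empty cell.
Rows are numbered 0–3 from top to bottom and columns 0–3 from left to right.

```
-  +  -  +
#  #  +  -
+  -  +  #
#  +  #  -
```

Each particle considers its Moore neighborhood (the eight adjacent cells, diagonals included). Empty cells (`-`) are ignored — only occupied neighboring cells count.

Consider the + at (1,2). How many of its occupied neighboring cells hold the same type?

3

Occupied neighbors of (1,2): (0,1)=+, (0,3)=+, (1,1)=#, (2,2)=+, (2,3)=#.
Same type (+): 3 of 5.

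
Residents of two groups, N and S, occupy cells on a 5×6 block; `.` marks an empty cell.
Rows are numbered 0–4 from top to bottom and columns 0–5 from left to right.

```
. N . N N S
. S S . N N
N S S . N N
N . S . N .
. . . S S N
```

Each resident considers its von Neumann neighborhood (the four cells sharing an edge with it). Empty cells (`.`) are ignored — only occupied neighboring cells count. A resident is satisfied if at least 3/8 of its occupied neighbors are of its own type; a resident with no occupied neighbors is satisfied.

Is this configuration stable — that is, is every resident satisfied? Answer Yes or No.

No

Row 0: (0,1)N 0/1 ✗ · (0,3)N 1/1 ✓ · (0,4)N 2/3 ✓ · (0,5)S 0/2 ✗
Row 1: (1,1)S 2/3 ✓ · (1,2)S 2/2 ✓ · (1,4)N 3/3 ✓ · (1,5)N 2/3 ✓
Row 2: (2,0)N 1/2 ✓ · (2,1)S 2/3 ✓ · (2,2)S 3/3 ✓ · (2,4)N 3/3 ✓ · (2,5)N 2/2 ✓
Row 3: (3,0)N 1/1 ✓ · (3,2)S 1/1 ✓ · (3,4)N 1/2 ✓
Row 4: (4,3)S 1/1 ✓ · (4,4)S 1/3 ✗ · (4,5)N 0/1 ✗
For instance (0,1) has only 0/1 same-type neighbors, below 3/8.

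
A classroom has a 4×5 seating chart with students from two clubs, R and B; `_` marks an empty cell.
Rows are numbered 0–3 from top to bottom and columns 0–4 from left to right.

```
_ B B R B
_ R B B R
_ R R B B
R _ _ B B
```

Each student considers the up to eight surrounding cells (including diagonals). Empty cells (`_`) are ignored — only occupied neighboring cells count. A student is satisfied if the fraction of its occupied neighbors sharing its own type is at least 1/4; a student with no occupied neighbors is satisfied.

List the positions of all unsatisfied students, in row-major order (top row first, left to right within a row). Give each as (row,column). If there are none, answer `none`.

(0,1)B 2/3 ✓
(0,2)B 3/5 ✓
(0,3)R 1/5 ✗
(0,4)B 1/3 ✓
(1,1)R 2/5 ✓
(1,2)B 4/8 ✓
(1,3)B 5/8 ✓
(1,4)R 1/5 ✗
(2,1)R 3/4 ✓
(2,2)R 2/6 ✓
(2,3)B 5/7 ✓
(2,4)B 4/5 ✓
(3,0)R 1/1 ✓
(3,3)B 3/4 ✓
(3,4)B 3/3 ✓

(0,3), (1,4)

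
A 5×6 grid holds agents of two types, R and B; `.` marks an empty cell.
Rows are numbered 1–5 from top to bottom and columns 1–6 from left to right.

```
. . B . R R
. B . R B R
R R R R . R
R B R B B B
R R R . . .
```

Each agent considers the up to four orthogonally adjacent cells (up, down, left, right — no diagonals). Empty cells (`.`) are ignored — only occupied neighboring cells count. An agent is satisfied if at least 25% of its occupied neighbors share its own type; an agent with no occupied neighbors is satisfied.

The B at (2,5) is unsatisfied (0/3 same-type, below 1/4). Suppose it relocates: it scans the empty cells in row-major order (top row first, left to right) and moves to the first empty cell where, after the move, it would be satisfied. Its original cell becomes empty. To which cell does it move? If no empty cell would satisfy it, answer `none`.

Vacating (2,5). Empty cells in order:
  (1,1): 0/0 same-type → satisfied — stop here.

(1,1)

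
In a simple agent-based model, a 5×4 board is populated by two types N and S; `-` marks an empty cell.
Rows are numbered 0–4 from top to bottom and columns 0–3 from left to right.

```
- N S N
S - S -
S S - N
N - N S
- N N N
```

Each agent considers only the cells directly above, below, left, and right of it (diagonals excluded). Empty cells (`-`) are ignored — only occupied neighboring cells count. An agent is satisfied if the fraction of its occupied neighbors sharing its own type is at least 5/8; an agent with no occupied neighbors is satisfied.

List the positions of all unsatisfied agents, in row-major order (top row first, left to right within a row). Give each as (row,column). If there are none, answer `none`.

Row 0: (0,1)N 0/1 not · (0,2)S 1/3 not · (0,3)N 0/1 not
Row 1: (1,0)S 1/1 satisfied · (1,2)S 1/1 satisfied
Row 2: (2,0)S 2/3 satisfied · (2,1)S 1/1 satisfied · (2,3)N 0/1 not
Row 3: (3,0)N 0/1 not · (3,2)N 1/2 not · (3,3)S 0/3 not
Row 4: (4,1)N 1/1 satisfied · (4,2)N 3/3 satisfied · (4,3)N 1/2 not

(0,1), (0,2), (0,3), (2,3), (3,0), (3,2), (3,3), (4,3)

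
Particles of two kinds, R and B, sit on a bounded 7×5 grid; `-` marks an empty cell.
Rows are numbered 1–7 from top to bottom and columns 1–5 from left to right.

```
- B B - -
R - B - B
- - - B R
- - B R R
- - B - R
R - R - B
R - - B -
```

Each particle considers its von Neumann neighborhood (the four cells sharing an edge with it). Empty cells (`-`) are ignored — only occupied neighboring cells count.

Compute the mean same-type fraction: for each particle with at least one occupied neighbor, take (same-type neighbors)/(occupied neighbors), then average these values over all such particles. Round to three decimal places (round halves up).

0.544

Row 1: (1,2)B 1/1 · (1,3)B 2/2
Row 2: (2,1)R — no occupied neighbors · (2,3)B 1/1 · (2,5)B 0/1
Row 3: (3,4)B 0/2 · (3,5)R 1/3
Row 4: (4,3)B 1/2 · (4,4)R 1/3 · (4,5)R 3/3
Row 5: (5,3)B 1/2 · (5,5)R 1/2
Row 6: (6,1)R 1/1 · (6,3)R 0/1 · (6,5)B 0/1
Row 7: (7,1)R 1/1 · (7,4)B — no occupied neighbors
Sum over 15 particles: 1/1 + 2/2 + 1/1 + 0/1 + 0/2 + 1/3 + 1/2 + 1/3 + 3/3 + 1/2 + 1/2 + 1/1 + 0/1 + 0/1 + 1/1 = 49/6; mean = 49/6 ÷ 15 = 49/90 = 0.544444… → 0.544.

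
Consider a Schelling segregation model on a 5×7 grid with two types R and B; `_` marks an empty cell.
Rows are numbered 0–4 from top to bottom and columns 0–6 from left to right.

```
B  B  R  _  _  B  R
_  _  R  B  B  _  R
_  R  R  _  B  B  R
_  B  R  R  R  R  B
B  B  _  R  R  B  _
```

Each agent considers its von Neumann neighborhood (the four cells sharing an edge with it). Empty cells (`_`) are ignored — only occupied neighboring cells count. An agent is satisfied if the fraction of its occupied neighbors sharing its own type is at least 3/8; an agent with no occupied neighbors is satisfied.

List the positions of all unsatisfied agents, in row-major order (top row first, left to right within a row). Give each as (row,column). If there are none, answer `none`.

(0,0)B 1/1 ✓
(0,1)B 1/2 ✓
(0,2)R 1/2 ✓
(0,5)B 0/1 ✗
(0,6)R 1/2 ✓
(1,2)R 2/3 ✓
(1,3)B 1/2 ✓
(1,4)B 2/2 ✓
(1,6)R 2/2 ✓
(2,1)R 1/2 ✓
(2,2)R 3/3 ✓
(2,4)B 2/3 ✓
(2,5)B 1/3 ✗
(2,6)R 1/3 ✗
(3,1)B 1/3 ✗
(3,2)R 2/3 ✓
(3,3)R 3/3 ✓
(3,4)R 3/4 ✓
(3,5)R 1/4 ✗
(3,6)B 0/2 ✗
(4,0)B 1/1 ✓
(4,1)B 2/2 ✓
(4,3)R 2/2 ✓
(4,4)R 2/3 ✓
(4,5)B 0/2 ✗

(0,5), (2,5), (2,6), (3,1), (3,5), (3,6), (4,5)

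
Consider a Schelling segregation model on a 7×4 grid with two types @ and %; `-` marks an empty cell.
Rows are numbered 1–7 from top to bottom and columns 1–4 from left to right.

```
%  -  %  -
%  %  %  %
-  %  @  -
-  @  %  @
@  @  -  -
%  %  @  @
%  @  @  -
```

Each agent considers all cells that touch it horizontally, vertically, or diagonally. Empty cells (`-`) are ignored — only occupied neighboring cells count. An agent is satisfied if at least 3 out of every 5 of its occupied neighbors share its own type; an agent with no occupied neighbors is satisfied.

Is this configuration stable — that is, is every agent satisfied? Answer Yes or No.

(1,1)% 2/2 ok
(1,3)% 3/3 ok
(2,1)% 3/3 ok
(2,2)% 5/6 ok
(2,3)% 4/5 ok
(2,4)% 2/3 ok
(3,2)% 4/6 ok
(3,3)@ 2/7 unhappy
(4,2)@ 3/5 ok
(4,3)% 1/5 unhappy
(4,4)@ 1/2 unhappy
(5,1)@ 2/4 unhappy
(5,2)@ 3/6 unhappy
(6,1)% 2/5 unhappy
(6,2)% 2/7 unhappy
(6,3)@ 4/5 ok
(6,4)@ 2/2 ok
(7,1)% 2/3 ok
(7,2)@ 2/5 unhappy
(7,3)@ 3/4 ok
For instance (3,3) has only 2/7 same-type neighbors, below 3/5.

No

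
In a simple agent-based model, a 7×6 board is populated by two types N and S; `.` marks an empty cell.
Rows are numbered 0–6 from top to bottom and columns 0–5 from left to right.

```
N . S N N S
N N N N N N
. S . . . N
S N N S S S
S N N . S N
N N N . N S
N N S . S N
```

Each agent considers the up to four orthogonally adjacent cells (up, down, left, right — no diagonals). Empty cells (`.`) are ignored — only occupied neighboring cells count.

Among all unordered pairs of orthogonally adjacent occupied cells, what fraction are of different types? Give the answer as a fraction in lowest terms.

21/46

Scan each occupied cell's neighbors to the right and below so each pair is counted once.
Row 0: N(0,0)–N(1,0)= S(0,2)–N(0,3)≠ S(0,2)–N(1,2)≠ N(0,3)–N(0,4)= N(0,3)–N(1,3)= N(0,4)–S(0,5)≠ N(0,4)–N(1,4)= S(0,5)–N(1,5)≠  → 4/8 unlike.
Row 1: N(1,0)–N(1,1)= N(1,1)–N(1,2)= N(1,1)–S(2,1)≠ N(1,2)–N(1,3)= N(1,3)–N(1,4)= N(1,4)–N(1,5)= N(1,5)–N(2,5)=  → 1/7 unlike.
Row 2: S(2,1)–N(3,1)≠ N(2,5)–S(3,5)≠  → 2/2 unlike.
Row 3: S(3,0)–N(3,1)≠ S(3,0)–S(4,0)= N(3,1)–N(3,2)= N(3,1)–N(4,1)= N(3,2)–S(3,3)≠ N(3,2)–N(4,2)= S(3,3)–S(3,4)= S(3,4)–S(3,5)= S(3,4)–S(4,4)= S(3,5)–N(4,5)≠  → 3/10 unlike.
Row 4: S(4,0)–N(4,1)≠ S(4,0)–N(5,0)≠ N(4,1)–N(4,2)= N(4,1)–N(5,1)= N(4,2)–N(5,2)= S(4,4)–N(4,5)≠ S(4,4)–N(5,4)≠ N(4,5)–S(5,5)≠  → 5/8 unlike.
Row 5: N(5,0)–N(5,1)= N(5,0)–N(6,0)= N(5,1)–N(5,2)= N(5,1)–N(6,1)= N(5,2)–S(6,2)≠ N(5,4)–S(5,5)≠ N(5,4)–S(6,4)≠ S(5,5)–N(6,5)≠  → 4/8 unlike.
Row 6: N(6,0)–N(6,1)= N(6,1)–S(6,2)≠ S(6,4)–N(6,5)≠  → 2/3 unlike.
Total adjacent occupied pairs: 46; unlike-type pairs: 21.
21/46 is already in lowest terms.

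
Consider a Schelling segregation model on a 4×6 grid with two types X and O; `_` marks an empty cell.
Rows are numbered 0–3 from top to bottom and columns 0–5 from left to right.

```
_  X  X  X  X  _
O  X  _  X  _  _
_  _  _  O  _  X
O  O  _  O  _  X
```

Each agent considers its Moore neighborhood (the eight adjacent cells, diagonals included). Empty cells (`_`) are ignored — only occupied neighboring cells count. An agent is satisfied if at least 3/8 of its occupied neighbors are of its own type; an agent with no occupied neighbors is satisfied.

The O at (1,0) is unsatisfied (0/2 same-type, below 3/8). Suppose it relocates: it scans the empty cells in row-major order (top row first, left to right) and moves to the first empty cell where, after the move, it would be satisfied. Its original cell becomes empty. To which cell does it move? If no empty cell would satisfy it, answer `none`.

(2,0)

Vacating (1,0). Empty cells in order:
  (0,0): 0/2 same-type → still unsatisfied.
  (0,5): 0/1 same-type → still unsatisfied.
  (1,2): 1/6 same-type → still unsatisfied.
  (1,4): 1/5 same-type → still unsatisfied.
  (1,5): 0/2 same-type → still unsatisfied.
  (2,0): 2/3 same-type → satisfied — stop here.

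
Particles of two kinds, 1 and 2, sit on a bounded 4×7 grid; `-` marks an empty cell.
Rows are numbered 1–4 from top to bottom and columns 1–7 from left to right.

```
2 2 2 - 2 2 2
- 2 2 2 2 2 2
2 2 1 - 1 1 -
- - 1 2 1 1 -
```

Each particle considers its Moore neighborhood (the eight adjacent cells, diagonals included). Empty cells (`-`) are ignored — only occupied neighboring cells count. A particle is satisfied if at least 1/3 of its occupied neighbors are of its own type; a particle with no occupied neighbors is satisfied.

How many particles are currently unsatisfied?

2

Row 1: (1,1)2 2/2 ok · (1,2)2 4/4 ok · (1,3)2 4/4 ok · (1,5)2 4/4 ok · (1,6)2 5/5 ok · (1,7)2 3/3 ok
Row 2: (2,2)2 6/7 ok · (2,3)2 5/6 ok · (2,4)2 4/6 ok · (2,5)2 4/6 ok · (2,6)2 5/7 ok · (2,7)2 3/4 ok
Row 3: (3,1)2 2/2 ok · (3,2)2 3/5 ok · (3,3)1 1/6 unhappy · (3,5)1 3/7 ok · (3,6)1 3/6 ok
Row 4: (4,3)1 1/3 ok · (4,4)2 0/4 unhappy · (4,5)1 3/4 ok · (4,6)1 3/3 ok
Unsatisfied: (3,3), (4,4) — 2 in total.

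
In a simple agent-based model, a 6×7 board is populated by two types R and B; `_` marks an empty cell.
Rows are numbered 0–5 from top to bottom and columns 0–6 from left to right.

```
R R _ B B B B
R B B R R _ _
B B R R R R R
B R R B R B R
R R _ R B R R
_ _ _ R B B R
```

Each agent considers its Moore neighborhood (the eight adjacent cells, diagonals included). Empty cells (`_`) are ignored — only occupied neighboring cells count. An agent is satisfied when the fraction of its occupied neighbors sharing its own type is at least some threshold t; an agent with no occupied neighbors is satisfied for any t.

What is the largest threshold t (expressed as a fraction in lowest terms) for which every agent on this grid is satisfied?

1/8

(0,0)R 2/3
(0,1)R 2/4
(0,3)B 2/4
(0,4)B 2/4
(0,5)B 2/3
(0,6)B 1/1
(1,0)R 2/5
(1,1)B 3/7
(1,2)B 3/7
(1,3)R 4/7
(1,4)R 4/7
(2,0)B 3/5
(2,1)B 4/8
(2,2)R 4/8
(2,3)R 6/8
(2,4)R 5/7
(2,5)R 5/6
(2,6)R 2/3
(3,0)B 2/5
(3,1)R 4/7
(3,2)R 5/7
(3,3)B 1/7
(3,4)R 5/8
(3,5)B 1/8
(3,6)R 4/5
(4,0)R 2/3
(4,1)R 3/4
(4,3)R 3/6
(4,4)B 4/8
(4,5)R 4/8
(4,6)R 3/5
(5,3)R 1/3
(5,4)B 2/5
(5,5)B 2/5
(5,6)R 2/3
The smallest same-type fraction is 1/8 at (3,5), which reduces to 1/8. Any threshold above that leaves this agent unsatisfied.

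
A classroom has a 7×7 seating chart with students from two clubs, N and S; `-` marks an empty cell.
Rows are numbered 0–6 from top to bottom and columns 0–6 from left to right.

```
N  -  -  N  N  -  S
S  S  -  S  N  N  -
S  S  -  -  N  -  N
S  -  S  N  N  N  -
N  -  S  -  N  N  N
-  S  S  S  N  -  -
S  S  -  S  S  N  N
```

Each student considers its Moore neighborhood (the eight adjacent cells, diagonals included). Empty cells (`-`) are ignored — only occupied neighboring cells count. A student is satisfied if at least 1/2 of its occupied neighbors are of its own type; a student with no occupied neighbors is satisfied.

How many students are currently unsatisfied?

(0,0)N 0/2 unhappy
(0,3)N 2/3 ok
(0,4)N 3/4 ok
(0,6)S 0/1 unhappy
(1,0)S 3/4 ok
(1,1)S 3/4 ok
(1,3)S 0/4 unhappy
(1,4)N 4/5 ok
(1,5)N 4/5 ok
(2,0)S 4/4 ok
(2,1)S 5/5 ok
(2,4)N 5/6 ok
(2,6)N 2/2 ok
(3,0)S 2/3 ok
(3,2)S 2/3 ok
(3,3)N 3/5 ok
(3,4)N 5/5 ok
(3,5)N 6/6 ok
(4,0)N 0/2 unhappy
(4,2)S 4/5 ok
(4,4)N 5/6 ok
(4,5)N 5/5 ok
(4,6)N 2/2 ok
(5,1)S 4/5 ok
(5,2)S 5/5 ok
(5,3)S 4/6 ok
(5,4)N 3/6 ok
(6,0)S 2/2 ok
(6,1)S 3/3 ok
(6,3)S 3/4 ok
(6,4)S 2/4 ok
(6,5)N 2/3 ok
(6,6)N 1/1 ok
Unsatisfied: (0,0), (0,6), (1,3), (4,0) — 4 in total.

4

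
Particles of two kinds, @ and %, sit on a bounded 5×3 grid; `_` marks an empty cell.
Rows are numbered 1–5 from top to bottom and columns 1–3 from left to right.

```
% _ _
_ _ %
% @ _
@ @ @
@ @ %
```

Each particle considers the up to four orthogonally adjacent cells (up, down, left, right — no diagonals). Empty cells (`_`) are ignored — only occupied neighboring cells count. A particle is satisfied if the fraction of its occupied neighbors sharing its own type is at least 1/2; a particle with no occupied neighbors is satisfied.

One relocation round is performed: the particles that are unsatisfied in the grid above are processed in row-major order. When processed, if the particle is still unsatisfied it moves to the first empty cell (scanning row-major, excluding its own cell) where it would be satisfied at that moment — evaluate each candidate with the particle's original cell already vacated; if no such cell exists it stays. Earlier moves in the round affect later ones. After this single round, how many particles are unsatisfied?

Initially unsatisfied (in order): (3,1), (5,3).
  (3,1) → (1,2).
  (5,3) → (1,3).
Resulting grid:
% % %
_ _ %
_ @ _
@ @ @
@ @ _
All satisfied now.

0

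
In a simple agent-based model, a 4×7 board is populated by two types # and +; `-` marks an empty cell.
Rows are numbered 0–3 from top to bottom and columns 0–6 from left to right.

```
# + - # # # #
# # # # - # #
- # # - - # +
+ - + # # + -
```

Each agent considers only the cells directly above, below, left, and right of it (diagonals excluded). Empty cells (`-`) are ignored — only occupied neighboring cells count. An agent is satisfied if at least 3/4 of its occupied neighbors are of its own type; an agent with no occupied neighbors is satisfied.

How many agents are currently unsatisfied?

Row 0: (0,0)# 1/2 ✗ · (0,1)+ 0/2 ✗ · (0,3)# 2/2 ✓ · (0,4)# 2/2 ✓ · (0,5)# 3/3 ✓ · (0,6)# 2/2 ✓
Row 1: (1,0)# 2/2 ✓ · (1,1)# 3/4 ✓ · (1,2)# 3/3 ✓ · (1,3)# 2/2 ✓ · (1,5)# 3/3 ✓ · (1,6)# 2/3 ✗
Row 2: (2,1)# 2/2 ✓ · (2,2)# 2/3 ✗ · (2,5)# 1/3 ✗ · (2,6)+ 0/2 ✗
Row 3: (3,0)+ 0/0 ✓ · (3,2)+ 0/2 ✗ · (3,3)# 1/2 ✗ · (3,4)# 1/2 ✗ · (3,5)+ 0/2 ✗
Unsatisfied: (0,0), (0,1), (1,6), (2,2), (2,5), (2,6), (3,2), (3,3), (3,4), (3,5) — 10 in total.

10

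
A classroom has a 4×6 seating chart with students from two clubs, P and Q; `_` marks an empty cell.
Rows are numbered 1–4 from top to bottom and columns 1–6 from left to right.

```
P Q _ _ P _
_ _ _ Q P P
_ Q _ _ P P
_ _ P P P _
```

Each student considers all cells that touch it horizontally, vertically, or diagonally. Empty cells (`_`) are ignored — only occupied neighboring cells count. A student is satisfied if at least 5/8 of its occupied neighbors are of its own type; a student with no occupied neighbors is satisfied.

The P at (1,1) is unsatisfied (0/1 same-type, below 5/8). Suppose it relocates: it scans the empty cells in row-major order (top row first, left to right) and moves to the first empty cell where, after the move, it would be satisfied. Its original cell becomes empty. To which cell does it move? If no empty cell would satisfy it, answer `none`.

(1,4)

Vacating (1,1). Empty cells in order:
  (1,3): 0/2 same-type → still unsatisfied.
  (1,4): 2/3 same-type → satisfied — stop here.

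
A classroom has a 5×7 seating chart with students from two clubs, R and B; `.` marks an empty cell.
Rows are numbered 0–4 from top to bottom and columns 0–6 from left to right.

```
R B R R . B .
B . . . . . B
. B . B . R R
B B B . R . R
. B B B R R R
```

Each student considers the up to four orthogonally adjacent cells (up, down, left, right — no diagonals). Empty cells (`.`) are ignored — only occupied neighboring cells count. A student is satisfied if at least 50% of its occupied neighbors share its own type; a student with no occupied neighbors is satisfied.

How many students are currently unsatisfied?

(0,0)R 0/2 ✗
(0,1)B 0/2 ✗
(0,2)R 1/2 ✓
(0,3)R 1/1 ✓
(0,5)B 0/0 ✓
(1,0)B 0/1 ✗
(1,6)B 0/1 ✗
(2,1)B 1/1 ✓
(2,3)B 0/0 ✓
(2,5)R 1/1 ✓
(2,6)R 2/3 ✓
(3,0)B 1/1 ✓
(3,1)B 4/4 ✓
(3,2)B 2/2 ✓
(3,4)R 1/1 ✓
(3,6)R 2/2 ✓
(4,1)B 2/2 ✓
(4,2)B 3/3 ✓
(4,3)B 1/2 ✓
(4,4)R 2/3 ✓
(4,5)R 2/2 ✓
(4,6)R 2/2 ✓
Unsatisfied: (0,0), (0,1), (1,0), (1,6) — 4 in total.

4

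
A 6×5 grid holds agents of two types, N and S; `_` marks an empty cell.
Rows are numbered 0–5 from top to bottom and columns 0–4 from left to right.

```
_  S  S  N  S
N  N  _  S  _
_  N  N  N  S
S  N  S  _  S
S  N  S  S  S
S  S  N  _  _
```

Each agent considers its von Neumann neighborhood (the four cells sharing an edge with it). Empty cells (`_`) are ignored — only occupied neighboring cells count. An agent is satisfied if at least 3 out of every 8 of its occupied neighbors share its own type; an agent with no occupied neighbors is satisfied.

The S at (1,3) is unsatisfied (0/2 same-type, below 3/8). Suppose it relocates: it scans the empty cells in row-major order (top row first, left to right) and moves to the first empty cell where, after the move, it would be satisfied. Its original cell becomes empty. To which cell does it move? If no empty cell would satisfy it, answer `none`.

Vacating (1,3). Empty cells in order:
  (0,0): 1/2 same-type → satisfied — stop here.

(0,0)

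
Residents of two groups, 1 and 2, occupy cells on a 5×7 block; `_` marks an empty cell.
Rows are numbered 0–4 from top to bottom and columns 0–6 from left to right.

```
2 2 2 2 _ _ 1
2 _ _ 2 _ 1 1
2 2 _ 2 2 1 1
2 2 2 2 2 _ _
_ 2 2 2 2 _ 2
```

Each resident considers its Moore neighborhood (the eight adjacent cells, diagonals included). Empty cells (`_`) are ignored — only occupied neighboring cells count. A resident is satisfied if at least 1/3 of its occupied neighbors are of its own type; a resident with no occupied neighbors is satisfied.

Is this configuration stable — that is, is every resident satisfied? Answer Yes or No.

Row 0: (0,0)2 2/2 satisfied · (0,1)2 3/3 satisfied · (0,2)2 3/3 satisfied · (0,3)2 2/2 satisfied · (0,6)1 2/2 satisfied
Row 1: (1,0)2 4/4 satisfied · (1,3)2 4/4 satisfied · (1,5)1 4/5 satisfied · (1,6)1 4/4 satisfied
Row 2: (2,0)2 4/4 satisfied · (2,1)2 5/5 satisfied · (2,3)2 5/5 satisfied · (2,4)2 4/6 satisfied · (2,5)1 3/5 satisfied · (2,6)1 3/3 satisfied
Row 3: (3,0)2 4/4 satisfied · (3,1)2 6/6 satisfied · (3,2)2 7/7 satisfied · (3,3)2 7/7 satisfied · (3,4)2 5/6 satisfied
Row 4: (4,1)2 4/4 satisfied · (4,2)2 5/5 satisfied · (4,3)2 5/5 satisfied · (4,4)2 3/3 satisfied · (4,6)2 0/0 satisfied
All meet the threshold, so the configuration is stable.

Yes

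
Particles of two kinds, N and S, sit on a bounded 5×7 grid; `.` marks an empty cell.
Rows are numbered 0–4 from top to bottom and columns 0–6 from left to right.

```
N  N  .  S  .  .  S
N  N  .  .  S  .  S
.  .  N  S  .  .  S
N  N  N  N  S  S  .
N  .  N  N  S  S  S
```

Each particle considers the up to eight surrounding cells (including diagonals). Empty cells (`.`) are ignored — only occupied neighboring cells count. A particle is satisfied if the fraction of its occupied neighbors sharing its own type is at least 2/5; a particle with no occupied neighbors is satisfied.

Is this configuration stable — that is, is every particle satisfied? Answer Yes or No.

(0,0)N 3/3 ok
(0,1)N 3/3 ok
(0,3)S 1/1 ok
(0,6)S 1/1 ok
(1,0)N 3/3 ok
(1,1)N 4/4 ok
(1,4)S 2/2 ok
(1,6)S 2/2 ok
(2,2)N 4/5 ok
(2,3)S 2/5 ok
(2,6)S 2/2 ok
(3,0)N 2/2 ok
(3,1)N 5/5 ok
(3,2)N 5/6 ok
(3,3)N 4/7 ok
(3,4)S 4/6 ok
(3,5)S 5/5 ok
(4,0)N 2/2 ok
(4,2)N 4/4 ok
(4,3)N 3/5 ok
(4,4)S 3/5 ok
(4,5)S 4/4 ok
(4,6)S 2/2 ok
All meet the threshold, so the configuration is stable.

Yes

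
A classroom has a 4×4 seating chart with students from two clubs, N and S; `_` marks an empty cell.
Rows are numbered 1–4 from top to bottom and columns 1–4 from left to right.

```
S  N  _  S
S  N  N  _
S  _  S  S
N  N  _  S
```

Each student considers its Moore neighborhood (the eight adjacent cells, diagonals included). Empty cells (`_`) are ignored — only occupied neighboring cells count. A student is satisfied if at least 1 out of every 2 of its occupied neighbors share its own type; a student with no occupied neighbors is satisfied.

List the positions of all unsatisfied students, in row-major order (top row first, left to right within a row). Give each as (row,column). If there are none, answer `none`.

(1,1), (1,4), (2,2), (2,3), (3,1), (3,3), (4,2)

Row 1: (1,1)S 1/3 not · (1,2)N 2/4 satisfied · (1,4)S 0/1 not
Row 2: (2,1)S 2/4 satisfied · (2,2)N 2/6 not · (2,3)N 2/5 not
Row 3: (3,1)S 1/4 not · (3,3)S 2/5 not · (3,4)S 2/3 satisfied
Row 4: (4,1)N 1/2 satisfied · (4,2)N 1/3 not · (4,4)S 2/2 satisfied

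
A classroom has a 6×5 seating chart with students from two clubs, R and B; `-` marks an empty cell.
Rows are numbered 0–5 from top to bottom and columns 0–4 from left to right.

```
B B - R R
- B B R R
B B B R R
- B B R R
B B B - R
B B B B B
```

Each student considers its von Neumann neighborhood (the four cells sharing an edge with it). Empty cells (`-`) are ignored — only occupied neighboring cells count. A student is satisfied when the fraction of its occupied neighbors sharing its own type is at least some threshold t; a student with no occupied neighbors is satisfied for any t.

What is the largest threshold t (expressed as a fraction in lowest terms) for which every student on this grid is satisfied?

1/2

(0,0)B 1/1
(0,1)B 2/2
(0,3)R 2/2
(0,4)R 2/2
(1,1)B 3/3
(1,2)B 2/3
(1,3)R 3/4
(1,4)R 3/3
(2,0)B 1/1
(2,1)B 4/4
(2,2)B 3/4
(2,3)R 3/4
(2,4)R 3/3
(3,1)B 3/3
(3,2)B 3/4
(3,3)R 2/3
(3,4)R 3/3
(4,0)B 2/2
(4,1)B 4/4
(4,2)B 3/3
(4,4)R 1/2
(5,0)B 2/2
(5,1)B 3/3
(5,2)B 3/3
(5,3)B 2/2
(5,4)B 1/2
The smallest same-type fraction is 1/2 at (4,4), which reduces to 1/2. Any threshold above that leaves this student unsatisfied.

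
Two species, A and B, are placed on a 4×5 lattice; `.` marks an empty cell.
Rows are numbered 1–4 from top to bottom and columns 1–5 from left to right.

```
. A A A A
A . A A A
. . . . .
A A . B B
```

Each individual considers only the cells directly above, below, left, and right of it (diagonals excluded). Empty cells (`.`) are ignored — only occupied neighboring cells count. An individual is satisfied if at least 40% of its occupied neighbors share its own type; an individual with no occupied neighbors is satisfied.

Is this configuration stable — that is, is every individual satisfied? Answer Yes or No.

Row 1: (1,2)A 1/1 satisfied · (1,3)A 3/3 satisfied · (1,4)A 3/3 satisfied · (1,5)A 2/2 satisfied
Row 2: (2,1)A 0/0 satisfied · (2,3)A 2/2 satisfied · (2,4)A 3/3 satisfied · (2,5)A 2/2 satisfied
Row 4: (4,1)A 1/1 satisfied · (4,2)A 1/1 satisfied · (4,4)B 1/1 satisfied · (4,5)B 1/1 satisfied
All meet the threshold, so the configuration is stable.

Yes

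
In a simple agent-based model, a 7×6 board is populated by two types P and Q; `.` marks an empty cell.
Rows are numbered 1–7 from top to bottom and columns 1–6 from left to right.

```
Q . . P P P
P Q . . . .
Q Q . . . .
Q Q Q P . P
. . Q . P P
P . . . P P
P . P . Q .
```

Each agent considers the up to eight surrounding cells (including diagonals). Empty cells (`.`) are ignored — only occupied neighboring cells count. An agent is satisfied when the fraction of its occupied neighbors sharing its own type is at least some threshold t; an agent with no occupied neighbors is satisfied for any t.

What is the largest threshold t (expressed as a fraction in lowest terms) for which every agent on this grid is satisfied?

(1,1)Q 1/2
(1,4)P 1/1
(1,5)P 2/2
(1,6)P 1/1
(2,1)P 0/4
(2,2)Q 3/4
(3,1)Q 4/5
(3,2)Q 5/6
(4,1)Q 3/3
(4,2)Q 5/5
(4,3)Q 3/4
(4,4)P 1/3
(4,6)P 2/2
(5,3)Q 2/3
(5,5)P 5/5
(5,6)P 4/4
(6,1)P 1/1
(6,5)P 3/4
(6,6)P 3/4
(7,1)P 1/1
(7,3)P — no occupied neighbors
(7,5)Q 0/2
The smallest same-type fraction is 0/4 at (2,1), which reduces to 0/1. Any threshold above that leaves this agent unsatisfied.

0/1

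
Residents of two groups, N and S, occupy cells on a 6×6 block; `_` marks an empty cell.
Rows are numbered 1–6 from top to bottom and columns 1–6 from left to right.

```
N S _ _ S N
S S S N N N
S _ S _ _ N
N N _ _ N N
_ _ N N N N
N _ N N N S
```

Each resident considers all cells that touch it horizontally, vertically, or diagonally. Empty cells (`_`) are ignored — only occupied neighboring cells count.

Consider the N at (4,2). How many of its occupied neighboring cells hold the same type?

Occupied neighbors of (4,2): (3,1)=S, (3,3)=S, (4,1)=N, (5,3)=N.
Same type (N): 2 of 4.

2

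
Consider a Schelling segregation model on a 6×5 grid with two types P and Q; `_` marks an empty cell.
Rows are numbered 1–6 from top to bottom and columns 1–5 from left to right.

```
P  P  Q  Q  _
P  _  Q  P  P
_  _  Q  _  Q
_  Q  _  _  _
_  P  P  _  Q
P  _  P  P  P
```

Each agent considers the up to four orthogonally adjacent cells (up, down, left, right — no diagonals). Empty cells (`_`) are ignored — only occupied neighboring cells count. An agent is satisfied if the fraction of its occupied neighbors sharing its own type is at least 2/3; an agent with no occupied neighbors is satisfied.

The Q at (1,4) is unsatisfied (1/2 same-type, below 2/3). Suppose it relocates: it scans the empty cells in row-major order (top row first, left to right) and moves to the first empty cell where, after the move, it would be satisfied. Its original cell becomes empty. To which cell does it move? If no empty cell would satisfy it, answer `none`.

Vacating (1,4). Empty cells in order:
  (1,5): 0/1 same-type → still unsatisfied.
  (2,2): 1/3 same-type → still unsatisfied.
  (3,1): 0/1 same-type → still unsatisfied.
  (3,2): 2/2 same-type → satisfied — stop here.

(3,2)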